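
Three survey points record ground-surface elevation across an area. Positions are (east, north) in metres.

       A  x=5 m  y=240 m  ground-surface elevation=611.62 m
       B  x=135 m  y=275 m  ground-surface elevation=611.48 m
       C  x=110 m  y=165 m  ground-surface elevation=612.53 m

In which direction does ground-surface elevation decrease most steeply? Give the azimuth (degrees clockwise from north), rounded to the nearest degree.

351°

Differences from A: to B (Δx, Δy, Δh) = (130, 35, -0.14); to C = (105, -75, +0.91).
Determinant of the coordinate differences = 130·(-75) − 105·35 = -13425.
∂z/∂x = [(-0.14)·(-75) − (+0.91)·35] / -13425 = +0.001590
∂z/∂y = [130·(+0.91) − 105·(-0.14)] / -13425 = -0.009907
Steepest decrease is along −∇f: components (-0.001590 E, +0.009907 N).
Azimuth = atan2(-0.001590, +0.009907) = 350.9° ≈ 351°.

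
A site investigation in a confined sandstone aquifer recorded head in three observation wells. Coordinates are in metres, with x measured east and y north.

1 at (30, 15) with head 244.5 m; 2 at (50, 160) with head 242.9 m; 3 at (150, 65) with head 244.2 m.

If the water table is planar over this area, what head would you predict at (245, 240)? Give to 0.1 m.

Taking 1 as reference: 2−1 = (20, 145, -1.6); 3−1 = (120, 50, -0.3).
Determinant of the coordinate differences = 20·50 − 120·145 = -16400.
∂h/∂x = [(-1.6)·50 − (-0.3)·145] / -16400 = +0.002226
∂h/∂y = [20·(-0.3) − 120·(-1.6)] / -16400 = -0.01134
h(245, 240) = 244.5 + (+0.002226)·(215) + (-0.01134)·(225) = 244.5 +0.479 -2.552 = 242.427 m.

242.4 m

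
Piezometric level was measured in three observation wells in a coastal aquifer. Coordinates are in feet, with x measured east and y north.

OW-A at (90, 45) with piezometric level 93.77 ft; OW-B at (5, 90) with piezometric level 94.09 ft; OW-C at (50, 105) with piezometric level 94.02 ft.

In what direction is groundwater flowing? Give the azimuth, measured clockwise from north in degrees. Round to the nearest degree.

With h = a·x + b·y + c and OW-A as origin, the differences give:
  (-85)·a + 45·b = +0.32
  (-40)·a + 60·b = +0.25
Eliminate b (×60 and ×45, subtract): -3300·a = 7.950 → a = ∂h/∂x = -0.002409
Back-substitute: b = ∂h/∂y = +0.002561.
Flow direction (−∇h) has components (+0.002409 E, -0.002561 N).
Azimuth = atan2(E, N) = atan2(+0.002409, -0.002561) = 136.7° ≈ 137°.

137°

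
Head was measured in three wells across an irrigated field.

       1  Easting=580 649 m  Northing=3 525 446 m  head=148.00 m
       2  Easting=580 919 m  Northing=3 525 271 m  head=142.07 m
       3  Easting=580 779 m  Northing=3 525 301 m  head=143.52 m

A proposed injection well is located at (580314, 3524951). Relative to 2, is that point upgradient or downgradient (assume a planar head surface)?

downgradient

Taking 1 as reference: 2−1 = (270, -175, -5.93); 3−1 = (130, -145, -4.48).
Solve a·Δx + b·Δy = Δh: det = 270·(-145) − 130·(-175) = -16400.
∂h/∂x = [(-5.93)·(-145) − (-4.48)·(-175)] / -16400 = -0.004625
∂h/∂y = [270·(-4.48) − 130·(-5.93)] / -16400 = +0.02675
Head at (580314, 3524951) = 148.00 + (-0.004625)·(-335) + (+0.02675)·(-495) = 136.31 m.
That is lower than the 142.07 m at 2, so the point is downgradient.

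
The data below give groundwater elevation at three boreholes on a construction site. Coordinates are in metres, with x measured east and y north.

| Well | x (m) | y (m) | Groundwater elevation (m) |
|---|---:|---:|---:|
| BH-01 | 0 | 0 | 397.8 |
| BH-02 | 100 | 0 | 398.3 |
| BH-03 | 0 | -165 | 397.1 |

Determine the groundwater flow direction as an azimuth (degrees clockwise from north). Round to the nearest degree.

∂h/∂x = (398.3 − 397.8) / (100 − 0) = +0.005000
∂h/∂y = (397.1 − 397.8) / (-165 − 0) = +0.004242
Flow direction (−∇h) has components (-0.005000 E, -0.004242 N).
Azimuth = atan2(E, N) = atan2(-0.005000, -0.004242) = 229.7° ≈ 230°.

230°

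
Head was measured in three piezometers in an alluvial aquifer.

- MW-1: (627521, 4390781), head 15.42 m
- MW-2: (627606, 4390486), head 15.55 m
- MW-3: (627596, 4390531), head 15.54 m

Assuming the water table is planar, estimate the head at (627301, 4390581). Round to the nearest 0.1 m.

Taking MW-1 as reference: MW-2−MW-1 = (85, -295, +0.13); MW-3−MW-1 = (75, -250, +0.12).
Solve a·Δx + b·Δy = Δh: det = 85·(-250) − 75·(-295) = 875.
∂h/∂x = [(+0.13)·(-250) − (+0.12)·(-295)] / 875 = +0.003314
∂h/∂y = [85·(+0.12) − 75·(+0.13)] / 875 = +0.0005143
h(627301, 4390581) = 15.42 + (+0.003314)·(-220) + (+0.0005143)·(-200) = 15.42 -0.729 -0.103 = 14.588 m.

14.6 m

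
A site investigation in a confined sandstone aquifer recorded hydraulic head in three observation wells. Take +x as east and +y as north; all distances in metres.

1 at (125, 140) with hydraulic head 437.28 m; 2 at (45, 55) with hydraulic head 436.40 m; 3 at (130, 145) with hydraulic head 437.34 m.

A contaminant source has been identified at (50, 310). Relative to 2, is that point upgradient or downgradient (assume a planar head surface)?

With h = a·x + b·y + c and 1 as origin, the differences give:
  (-80)·a + (-85)·b = -0.88
  5·a + 5·b = +0.06
Eliminate b (×5 and ×(-85), subtract): 25·a = 0.700 → a = ∂h/∂x = +0.02800
Back-substitute: b = ∂h/∂y = -0.01600.
Head at (50, 310) = 437.28 + (+0.02800)·(-75) + (-0.01600)·(170) = 432.46 m.
That is lower than the 436.40 m at 2, so the point is downgradient.

downgradient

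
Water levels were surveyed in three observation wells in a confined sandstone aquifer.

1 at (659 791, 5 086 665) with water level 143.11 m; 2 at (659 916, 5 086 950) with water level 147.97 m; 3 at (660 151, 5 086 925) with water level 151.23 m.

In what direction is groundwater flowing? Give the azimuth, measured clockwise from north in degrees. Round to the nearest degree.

235°

With h = a·x + b·y + c and 1 as origin, the differences give:
  125·a + 285·b = +4.86
  360·a + 260·b = +8.12
Eliminate b (×260 and ×285, subtract): -70100·a = -1050.600 → a = ∂h/∂x = +0.01499
Back-substitute: b = ∂h/∂y = +0.01048.
Flow direction (−∇h) has components (-0.01499 E, -0.01048 N).
Azimuth = atan2(E, N) = atan2(-0.01499, -0.01048) = 235.0° ≈ 235°.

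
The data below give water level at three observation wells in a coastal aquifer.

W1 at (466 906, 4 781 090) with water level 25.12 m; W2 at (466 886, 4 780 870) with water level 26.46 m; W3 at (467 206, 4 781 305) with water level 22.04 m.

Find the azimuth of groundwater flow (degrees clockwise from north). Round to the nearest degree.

With h = a·x + b·y + c and W1 as origin, the differences give:
  (-20)·a + (-220)·b = +1.34
  300·a + 215·b = -3.08
Eliminate b (×215 and ×(-220), subtract): 61700·a = -389.500 → a = ∂h/∂x = -0.006313
Back-substitute: b = ∂h/∂y = -0.005517.
Flow direction (−∇h) has components (+0.006313 E, +0.005517 N).
Azimuth = atan2(E, N) = atan2(+0.006313, +0.005517) = 48.8° ≈ 049°.

049°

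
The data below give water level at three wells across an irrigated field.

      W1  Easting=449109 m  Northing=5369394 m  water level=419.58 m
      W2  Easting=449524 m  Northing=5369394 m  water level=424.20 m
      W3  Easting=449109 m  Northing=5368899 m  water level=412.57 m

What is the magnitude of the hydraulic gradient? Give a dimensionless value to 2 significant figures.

0.018

∂h/∂x = (424.20 − 419.58) / (449524 − 449109) = +0.01113
∂h/∂y = (412.57 − 419.58) / (5368899 − 5369394) = +0.01416
|∇h| = √(0.01113² + 0.01416²) = 0.01801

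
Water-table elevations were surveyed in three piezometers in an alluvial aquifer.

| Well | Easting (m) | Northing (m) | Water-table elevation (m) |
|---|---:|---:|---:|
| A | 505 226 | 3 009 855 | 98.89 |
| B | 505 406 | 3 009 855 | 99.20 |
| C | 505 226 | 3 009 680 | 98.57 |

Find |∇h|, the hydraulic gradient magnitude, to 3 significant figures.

∂h/∂x = (99.20 − 98.89) / (505406 − 505226) = +0.001722
∂h/∂y = (98.57 − 98.89) / (3009680 − 3009855) = +0.001829
|∇h| = √(0.001722² + 0.001829²) = 0.002512

0.00251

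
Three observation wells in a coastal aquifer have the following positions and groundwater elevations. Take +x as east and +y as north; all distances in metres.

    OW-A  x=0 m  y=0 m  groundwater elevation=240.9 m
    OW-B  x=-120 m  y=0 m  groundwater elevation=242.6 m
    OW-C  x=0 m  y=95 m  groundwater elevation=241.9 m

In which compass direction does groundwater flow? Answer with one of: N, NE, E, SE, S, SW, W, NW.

SE

∂h/∂x = (242.6 − 240.9) / (-120 − 0) = -0.01417
∂h/∂y = (241.9 − 240.9) / (95 − 0) = +0.01053
Flow = −∇h = (+0.01417 east, -0.01053 north), which points southeast.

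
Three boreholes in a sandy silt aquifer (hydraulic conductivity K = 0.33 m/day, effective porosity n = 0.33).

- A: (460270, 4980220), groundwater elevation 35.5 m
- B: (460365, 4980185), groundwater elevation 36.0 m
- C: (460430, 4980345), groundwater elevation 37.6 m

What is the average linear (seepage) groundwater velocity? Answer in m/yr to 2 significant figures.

With h = a·x + b·y + c and A as origin, the differences give:
  95·a + (-35)·b = +0.5
  160·a + 125·b = +2.1
Eliminate b (×125 and ×(-35), subtract): 17475·a = 136.00 → a = ∂h/∂x = +0.007783
Back-substitute: b = ∂h/∂y = +0.006838.
|∇h| = √(0.007783² + 0.006838²) = 0.01036
Seepage velocity v = K·i/n = 0.33 × 0.01036 / 0.33 = 0.01036 m/day = 3.784 m/yr.

3.8 m/yr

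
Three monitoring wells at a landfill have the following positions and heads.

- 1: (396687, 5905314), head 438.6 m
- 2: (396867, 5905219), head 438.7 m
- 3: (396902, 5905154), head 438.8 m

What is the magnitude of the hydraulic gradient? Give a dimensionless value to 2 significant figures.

Taking 1 as reference: 2−1 = (180, -95, +0.1); 3−1 = (215, -160, +0.2).
Determinant of the coordinate differences = 180·(-160) − 215·(-95) = -8375.
∂h/∂x = [(+0.1)·(-160) − (+0.2)·(-95)] / -8375 = -0.0003582
∂h/∂y = [180·(+0.2) − 215·(+0.1)] / -8375 = -0.001731
|∇h| = √(-0.0003582² + -0.001731²) = 0.001768

0.0018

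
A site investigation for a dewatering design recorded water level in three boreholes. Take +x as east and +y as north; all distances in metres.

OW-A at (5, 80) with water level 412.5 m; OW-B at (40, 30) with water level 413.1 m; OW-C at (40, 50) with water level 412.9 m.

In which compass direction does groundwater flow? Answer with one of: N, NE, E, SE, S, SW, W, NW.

N

With h = a·x + b·y + c and OW-A as origin, the differences give:
  35·a + (-50)·b = +0.6
  35·a + (-30)·b = +0.4
Eliminate b (×(-30) and ×(-50), subtract): 700·a = 2.00 → a = ∂h/∂x = +0.002857
Back-substitute: b = ∂h/∂y = -0.01000.
Flow = −∇h = (-0.002857 east, +0.01000 north), which points north.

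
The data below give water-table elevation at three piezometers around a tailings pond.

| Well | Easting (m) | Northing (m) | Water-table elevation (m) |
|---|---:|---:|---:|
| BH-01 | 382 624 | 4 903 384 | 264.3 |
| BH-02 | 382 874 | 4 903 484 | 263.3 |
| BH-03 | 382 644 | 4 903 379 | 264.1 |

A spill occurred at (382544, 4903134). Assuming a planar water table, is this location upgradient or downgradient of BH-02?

With h = a·x + b·y + c and BH-01 as origin, the differences give:
  250·a + 100·b = -1.0
  20·a + (-5)·b = -0.2
Eliminate b (×(-5) and ×100, subtract): -3250·a = 25.00 → a = ∂h/∂x = -0.007692
Back-substitute: b = ∂h/∂y = +0.009231.
Head at (382544, 4903134) = 264.3 + (-0.007692)·(-80) + (+0.009231)·(-250) = 262.61 m.
That is lower than the 263.3 m at BH-02, so the point is downgradient.

downgradient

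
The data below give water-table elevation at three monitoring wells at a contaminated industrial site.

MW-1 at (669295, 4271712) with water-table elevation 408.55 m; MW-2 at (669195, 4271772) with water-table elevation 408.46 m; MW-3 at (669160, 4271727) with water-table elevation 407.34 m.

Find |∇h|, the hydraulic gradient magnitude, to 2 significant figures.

0.020

Differences from MW-1: to MW-2 (Δx, Δy, Δh) = (-100, 60, -0.09); to MW-3 = (-135, 15, -1.21).
Determinant of the coordinate differences = (-100)·15 − (-135)·60 = 6600.
∂h/∂x = [(-0.09)·15 − (-1.21)·60] / 6600 = +0.01080
∂h/∂y = [(-100)·(-1.21) − (-135)·(-0.09)] / 6600 = +0.01649
|∇h| = √(0.01080² + 0.01649²) = 0.01971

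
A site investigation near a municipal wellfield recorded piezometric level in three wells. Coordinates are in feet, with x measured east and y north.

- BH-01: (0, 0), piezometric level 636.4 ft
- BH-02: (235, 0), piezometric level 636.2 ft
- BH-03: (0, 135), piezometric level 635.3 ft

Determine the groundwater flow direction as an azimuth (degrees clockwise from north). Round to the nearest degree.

006°

∂h/∂x = (636.2 − 636.4) / (235 − 0) = -0.0008511
∂h/∂y = (635.3 − 636.4) / (135 − 0) = -0.008148
Flow direction (−∇h) has components (+0.0008511 E, +0.008148 N).
Azimuth = atan2(E, N) = atan2(+0.0008511, +0.008148) = 6.0° ≈ 006°.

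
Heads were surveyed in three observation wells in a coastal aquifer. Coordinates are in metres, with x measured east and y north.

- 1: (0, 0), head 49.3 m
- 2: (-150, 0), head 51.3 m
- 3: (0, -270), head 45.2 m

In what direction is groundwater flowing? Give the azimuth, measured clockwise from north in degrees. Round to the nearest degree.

∂h/∂x = (51.3 − 49.3) / (-150 − 0) = -0.01333
∂h/∂y = (45.2 − 49.3) / (-270 − 0) = +0.01519
Flow direction (−∇h) has components (+0.01333 E, -0.01519 N).
Azimuth = atan2(E, N) = atan2(+0.01333, -0.01519) = 138.7° ≈ 139°.

139°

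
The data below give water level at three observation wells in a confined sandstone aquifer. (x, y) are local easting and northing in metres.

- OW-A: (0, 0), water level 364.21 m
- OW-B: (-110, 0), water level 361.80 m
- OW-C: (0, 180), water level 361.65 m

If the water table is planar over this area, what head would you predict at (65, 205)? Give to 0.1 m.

362.7 m

∂h/∂x = (361.80 − 364.21) / (-110 − 0) = +0.02191
∂h/∂y = (361.65 − 364.21) / (180 − 0) = -0.01422
h(65, 205) = 364.21 + (+0.02191)·(65) + (-0.01422)·(205) = 364.21 +1.424 -2.916 = 362.719 m.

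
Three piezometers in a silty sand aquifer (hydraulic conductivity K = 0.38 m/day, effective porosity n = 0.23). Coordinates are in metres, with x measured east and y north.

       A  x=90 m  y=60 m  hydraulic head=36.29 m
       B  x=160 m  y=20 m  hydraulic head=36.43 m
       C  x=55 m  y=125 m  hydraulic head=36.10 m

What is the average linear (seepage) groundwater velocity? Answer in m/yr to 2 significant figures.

Differences from A: to B (Δx, Δy, Δh) = (70, -40, +0.14); to C = (-35, 65, -0.19).
Determinant of the coordinate differences = 70·65 − (-35)·(-40) = 3150.
∂h/∂x = [(+0.14)·65 − (-0.19)·(-40)] / 3150 = +0.0004762
∂h/∂y = [70·(-0.19) − (-35)·(+0.14)] / 3150 = -0.002667
|∇h| = √(0.0004762² + -0.002667²) = 0.002709
Seepage velocity v = K·i/n = 0.38 × 0.002709 / 0.23 = 0.004476 m/day = 1.635 m/yr.

1.6 m/yr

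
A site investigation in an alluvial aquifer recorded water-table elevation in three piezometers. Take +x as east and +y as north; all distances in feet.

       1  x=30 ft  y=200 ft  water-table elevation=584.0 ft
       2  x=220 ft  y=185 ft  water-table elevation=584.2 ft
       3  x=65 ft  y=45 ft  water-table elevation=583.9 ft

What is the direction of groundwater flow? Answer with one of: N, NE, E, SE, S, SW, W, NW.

Taking 1 as reference: 2−1 = (190, -15, +0.2); 3−1 = (35, -155, -0.1).
Determinant of the coordinate differences = 190·(-155) − 35·(-15) = -28925.
∂h/∂x = [(+0.2)·(-155) − (-0.1)·(-15)] / -28925 = +0.001124
∂h/∂y = [190·(-0.1) − 35·(+0.2)] / -28925 = +0.0008989
Flow = −∇h = (-0.001124 east, -0.0008989 north), which points southwest.

SW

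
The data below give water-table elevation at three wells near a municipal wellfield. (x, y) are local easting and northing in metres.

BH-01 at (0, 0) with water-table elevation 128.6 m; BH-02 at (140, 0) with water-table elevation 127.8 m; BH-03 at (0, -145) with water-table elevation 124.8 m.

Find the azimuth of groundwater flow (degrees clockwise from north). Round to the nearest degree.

168°

∂h/∂x = (127.8 − 128.6) / (140 − 0) = -0.005714
∂h/∂y = (124.8 − 128.6) / (-145 − 0) = +0.02621
Flow direction (−∇h) has components (+0.005714 E, -0.02621 N).
Azimuth = atan2(E, N) = atan2(+0.005714, -0.02621) = 167.7° ≈ 168°.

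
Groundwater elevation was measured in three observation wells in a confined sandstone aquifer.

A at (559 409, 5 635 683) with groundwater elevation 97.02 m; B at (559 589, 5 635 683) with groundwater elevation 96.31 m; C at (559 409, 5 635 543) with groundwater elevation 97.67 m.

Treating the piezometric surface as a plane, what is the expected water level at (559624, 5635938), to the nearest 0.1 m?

∂h/∂x = (96.31 − 97.02) / (559589 − 559409) = -0.003944
∂h/∂y = (97.67 − 97.02) / (5635543 − 5635683) = -0.004643
h(559624, 5635938) = 97.02 + (-0.003944)·(215) + (-0.004643)·(255) = 97.02 -0.848 -1.184 = 94.988 m.

95.0 m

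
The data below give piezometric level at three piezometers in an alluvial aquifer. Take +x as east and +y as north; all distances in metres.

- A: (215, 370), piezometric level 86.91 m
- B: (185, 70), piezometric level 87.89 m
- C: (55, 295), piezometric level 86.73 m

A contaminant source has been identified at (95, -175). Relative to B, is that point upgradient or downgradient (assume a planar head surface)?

upgradient

Differences from A: to B (Δx, Δy, Δh) = (-30, -300, +0.98); to C = (-160, -75, -0.18).
Solve a·Δx + b·Δy = Δh: det = (-30)·(-75) − (-160)·(-300) = -45750.
∂h/∂x = [(+0.98)·(-75) − (-0.18)·(-300)] / -45750 = +0.002787
∂h/∂y = [(-30)·(-0.18) − (-160)·(+0.98)] / -45750 = -0.003545
Head at (95, -175) = 86.91 + (+0.002787)·(-120) + (-0.003545)·(-545) = 88.51 m.
That is higher than the 87.89 m at B, so the point is upgradient.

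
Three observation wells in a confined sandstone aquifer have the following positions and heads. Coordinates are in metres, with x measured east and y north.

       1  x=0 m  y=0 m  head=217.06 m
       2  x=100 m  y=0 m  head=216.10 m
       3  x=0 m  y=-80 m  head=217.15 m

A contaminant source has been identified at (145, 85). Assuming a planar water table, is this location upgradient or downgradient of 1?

downgradient

∂h/∂x = (216.10 − 217.06) / (100 − 0) = -0.009600
∂h/∂y = (217.15 − 217.06) / (-80 − 0) = -0.001125
Head at (145, 85) = 217.06 + (-0.009600)·(145) + (-0.001125)·(85) = 215.57 m.
That is lower than the 217.06 m at 1, so the point is downgradient.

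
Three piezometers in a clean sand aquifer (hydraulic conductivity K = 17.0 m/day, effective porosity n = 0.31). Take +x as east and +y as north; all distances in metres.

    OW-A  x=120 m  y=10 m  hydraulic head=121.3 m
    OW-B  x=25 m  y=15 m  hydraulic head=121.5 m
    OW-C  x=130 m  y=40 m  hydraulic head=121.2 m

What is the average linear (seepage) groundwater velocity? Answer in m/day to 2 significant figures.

Differences from OW-A: to OW-B (Δx, Δy, Δh) = (-95, 5, +0.2); to OW-C = (10, 30, -0.1).
Solve a·Δx + b·Δy = Δh: det = (-95)·30 − 10·5 = -2900.
∂h/∂x = [(+0.2)·30 − (-0.1)·5] / -2900 = -0.002241
∂h/∂y = [(-95)·(-0.1) − 10·(+0.2)] / -2900 = -0.002586
|∇h| = √(-0.002241² + -0.002586²) = 0.003422
Seepage velocity v = K·i/n = 17.0 × 0.003422 / 0.31 = 0.1877 m/day.

0.19 m/day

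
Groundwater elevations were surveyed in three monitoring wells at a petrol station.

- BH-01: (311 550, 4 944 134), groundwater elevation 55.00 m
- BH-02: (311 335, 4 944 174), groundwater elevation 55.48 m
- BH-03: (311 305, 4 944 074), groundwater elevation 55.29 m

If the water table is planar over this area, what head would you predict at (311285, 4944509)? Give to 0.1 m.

Taking BH-01 as reference: BH-02−BH-01 = (-215, 40, +0.48); BH-03−BH-01 = (-245, -60, +0.29).
Determinant of the coordinate differences = (-215)·(-60) − (-245)·40 = 22700.
∂h/∂x = [(+0.48)·(-60) − (+0.29)·40] / 22700 = -0.001780
∂h/∂y = [(-215)·(+0.29) − (-245)·(+0.48)] / 22700 = +0.002434
h(311285, 4944509) = 55.00 + (-0.001780)·(-265) + (+0.002434)·(375) = 55.00 +0.472 +0.913 = 56.384 m.

56.4 m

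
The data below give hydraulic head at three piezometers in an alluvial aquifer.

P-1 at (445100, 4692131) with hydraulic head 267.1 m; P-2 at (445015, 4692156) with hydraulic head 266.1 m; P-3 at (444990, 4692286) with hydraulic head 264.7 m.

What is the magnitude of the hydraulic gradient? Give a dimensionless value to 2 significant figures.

Taking P-1 as reference: P-2−P-1 = (-85, 25, -1.0); P-3−P-1 = (-110, 155, -2.4).
Solve a·Δx + b·Δy = Δh: det = (-85)·155 − (-110)·25 = -10425.
∂h/∂x = [(-1.0)·155 − (-2.4)·25] / -10425 = +0.009113
∂h/∂y = [(-85)·(-2.4) − (-110)·(-1.0)] / -10425 = -0.009017
|∇h| = √(0.009113² + -0.009017²) = 0.01282

0.013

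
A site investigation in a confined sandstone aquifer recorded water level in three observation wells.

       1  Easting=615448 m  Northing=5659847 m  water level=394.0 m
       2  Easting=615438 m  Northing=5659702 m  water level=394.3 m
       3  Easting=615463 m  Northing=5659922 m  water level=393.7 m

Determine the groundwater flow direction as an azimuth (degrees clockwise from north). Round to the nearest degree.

Differences from 1: to 2 (Δx, Δy, Δh) = (-10, -145, +0.3); to 3 = (15, 75, -0.3).
Solve a·Δx + b·Δy = Δh: det = (-10)·75 − 15·(-145) = 1425.
∂h/∂x = [(+0.3)·75 − (-0.3)·(-145)] / 1425 = -0.01474
∂h/∂y = [(-10)·(-0.3) − 15·(+0.3)] / 1425 = -0.001053
Flow direction (−∇h) has components (+0.01474 E, +0.001053 N).
Azimuth = atan2(E, N) = atan2(+0.01474, +0.001053) = 85.9° ≈ 086°.

086°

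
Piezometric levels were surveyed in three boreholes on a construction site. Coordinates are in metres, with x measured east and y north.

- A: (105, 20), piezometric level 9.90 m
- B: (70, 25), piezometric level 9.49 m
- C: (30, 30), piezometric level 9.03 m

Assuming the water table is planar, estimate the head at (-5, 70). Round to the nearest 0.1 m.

8.2 m

Three-point gradient (reference A): Δ to B = (-35, 5, -0.41), Δ to C = (-75, 10, -0.87).
∂h/∂x = +0.01000, ∂h/∂y = -0.01200 (det = 25).
h(-5, 70) = 9.90 + (+0.01000)·(-110) + (-0.01200)·(50) = 9.90 -1.100 -0.600 = 8.200 m.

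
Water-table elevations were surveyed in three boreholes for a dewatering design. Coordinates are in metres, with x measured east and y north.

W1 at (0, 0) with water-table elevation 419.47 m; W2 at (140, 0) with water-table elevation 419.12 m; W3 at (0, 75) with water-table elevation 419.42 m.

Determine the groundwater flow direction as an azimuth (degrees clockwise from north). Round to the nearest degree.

∂h/∂x = (419.12 − 419.47) / (140 − 0) = -0.002500
∂h/∂y = (419.42 − 419.47) / (75 − 0) = -0.0006667
Flow direction (−∇h) has components (+0.002500 E, +0.0006667 N).
Azimuth = atan2(E, N) = atan2(+0.002500, +0.0006667) = 75.1° ≈ 075°.

075°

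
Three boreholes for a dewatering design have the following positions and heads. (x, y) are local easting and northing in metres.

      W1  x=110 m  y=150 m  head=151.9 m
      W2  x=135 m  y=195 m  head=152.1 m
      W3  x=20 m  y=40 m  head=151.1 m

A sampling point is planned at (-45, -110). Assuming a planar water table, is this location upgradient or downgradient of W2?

downgradient

With h = a·x + b·y + c and W1 as origin, the differences give:
  25·a + 45·b = +0.2
  (-90)·a + (-110)·b = -0.8
Eliminate b (×(-110) and ×45, subtract): 1300·a = 14.00 → a = ∂h/∂x = +0.01077
Back-substitute: b = ∂h/∂y = -0.001538.
Head at (-45, -110) = 151.9 + (+0.01077)·(-155) + (-0.001538)·(-260) = 150.63 m.
That is lower than the 152.1 m at W2, so the point is downgradient.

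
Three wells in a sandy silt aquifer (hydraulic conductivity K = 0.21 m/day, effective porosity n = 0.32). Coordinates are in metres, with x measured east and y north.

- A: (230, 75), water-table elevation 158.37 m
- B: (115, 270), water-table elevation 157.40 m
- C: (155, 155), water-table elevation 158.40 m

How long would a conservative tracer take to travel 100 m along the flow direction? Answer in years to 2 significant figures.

With h = a·x + b·y + c and A as origin, the differences give:
  (-115)·a + 195·b = -0.97
  (-75)·a + 80·b = +0.03
Eliminate b (×80 and ×195, subtract): 5425·a = -83.450 → a = ∂h/∂x = -0.01538
Back-substitute: b = ∂h/∂y = -0.01405.
|∇h| = √(-0.01538² + -0.01405²) = 0.02083
Seepage velocity v = K·i/n = 0.21 × 0.02083 / 0.32 = 0.01367 m/day.
t = 100 / 0.01367 = 7315 days = 20 years.

20 years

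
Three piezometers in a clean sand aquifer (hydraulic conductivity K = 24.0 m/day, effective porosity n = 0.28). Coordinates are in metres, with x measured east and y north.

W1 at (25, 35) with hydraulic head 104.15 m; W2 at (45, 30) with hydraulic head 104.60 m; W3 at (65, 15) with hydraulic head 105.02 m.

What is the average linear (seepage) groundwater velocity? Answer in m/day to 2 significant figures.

Taking W1 as reference: W2−W1 = (20, -5, +0.45); W3−W1 = (40, -20, +0.87).
Determinant of the coordinate differences = 20·(-20) − 40·(-5) = -200.
∂h/∂x = [(+0.45)·(-20) − (+0.87)·(-5)] / -200 = +0.02325
∂h/∂y = [20·(+0.87) − 40·(+0.45)] / -200 = +0.003000
|∇h| = √(0.02325² + 0.003000²) = 0.02344
Seepage velocity v = K·i/n = 24.0 × 0.02344 / 0.28 = 2.009 m/day.

2.0 m/day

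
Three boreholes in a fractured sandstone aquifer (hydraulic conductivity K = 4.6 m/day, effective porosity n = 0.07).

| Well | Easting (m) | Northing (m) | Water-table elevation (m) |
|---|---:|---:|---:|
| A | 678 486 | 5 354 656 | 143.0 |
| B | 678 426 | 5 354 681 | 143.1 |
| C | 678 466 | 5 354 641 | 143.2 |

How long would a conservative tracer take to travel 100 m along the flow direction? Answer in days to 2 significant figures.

180 days

Three-point gradient (reference A): Δ to B = (-60, 25, +0.1), Δ to C = (-20, -15, +0.2).
∂h/∂x = -0.004643, ∂h/∂y = -0.007143 (det = 1400).
|∇h| = √(-0.004643² + -0.007143²) = 0.008519
Seepage velocity v = K·i/n = 4.6 × 0.008519 / 0.07 = 0.5598 m/day.
t = 100 / 0.5598 = 178.6 days.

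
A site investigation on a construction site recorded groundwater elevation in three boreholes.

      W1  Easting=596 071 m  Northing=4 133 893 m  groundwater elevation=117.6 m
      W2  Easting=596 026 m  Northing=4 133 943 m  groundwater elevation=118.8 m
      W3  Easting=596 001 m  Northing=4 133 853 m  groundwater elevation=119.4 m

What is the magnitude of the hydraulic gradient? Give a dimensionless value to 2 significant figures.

With h = a·x + b·y + c and W1 as origin, the differences give:
  (-45)·a + 50·b = +1.2
  (-70)·a + (-40)·b = +1.8
Eliminate b (×(-40) and ×50, subtract): 5300·a = -138.00 → a = ∂h/∂x = -0.02604
Back-substitute: b = ∂h/∂y = +0.0005660.
|∇h| = √(-0.02604² + 0.0005660²) = 0.02605

0.026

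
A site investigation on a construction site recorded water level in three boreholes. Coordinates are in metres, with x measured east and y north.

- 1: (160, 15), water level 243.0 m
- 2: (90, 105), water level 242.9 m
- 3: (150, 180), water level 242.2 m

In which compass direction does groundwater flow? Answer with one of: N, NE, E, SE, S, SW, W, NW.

NE

With h = a·x + b·y + c and 1 as origin, the differences give:
  (-70)·a + 90·b = -0.1
  (-10)·a + 165·b = -0.8
Eliminate b (×165 and ×90, subtract): -10650·a = 55.50 → a = ∂h/∂x = -0.005211
Back-substitute: b = ∂h/∂y = -0.005164.
Flow = −∇h = (+0.005211 east, +0.005164 north), which points northeast.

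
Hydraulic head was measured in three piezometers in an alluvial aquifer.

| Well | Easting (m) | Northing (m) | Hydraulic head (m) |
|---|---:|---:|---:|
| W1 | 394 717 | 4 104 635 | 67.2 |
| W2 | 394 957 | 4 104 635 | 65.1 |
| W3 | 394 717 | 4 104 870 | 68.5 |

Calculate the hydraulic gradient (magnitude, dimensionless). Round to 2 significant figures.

0.010

∂h/∂x = (65.1 − 67.2) / (394957 − 394717) = -0.008750
∂h/∂y = (68.5 − 67.2) / (4104870 − 4104635) = +0.005532
|∇h| = √(-0.008750² + 0.005532²) = 0.01035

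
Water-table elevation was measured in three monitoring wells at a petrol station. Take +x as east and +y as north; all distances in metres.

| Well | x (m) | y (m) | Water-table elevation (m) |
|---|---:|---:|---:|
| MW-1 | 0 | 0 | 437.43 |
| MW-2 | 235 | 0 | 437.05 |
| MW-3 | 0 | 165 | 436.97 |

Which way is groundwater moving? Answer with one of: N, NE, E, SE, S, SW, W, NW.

∂h/∂x = (437.05 − 437.43) / (235 − 0) = -0.001617
∂h/∂y = (436.97 − 437.43) / (165 − 0) = -0.002788
Flow = −∇h = (+0.001617 east, +0.002788 north), which points northeast.

NE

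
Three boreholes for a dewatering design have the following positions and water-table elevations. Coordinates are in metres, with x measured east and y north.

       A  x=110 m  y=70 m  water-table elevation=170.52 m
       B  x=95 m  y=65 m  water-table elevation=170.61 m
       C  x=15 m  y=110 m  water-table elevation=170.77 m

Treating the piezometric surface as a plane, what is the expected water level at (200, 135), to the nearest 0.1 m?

With h = a·x + b·y + c and A as origin, the differences give:
  (-15)·a + (-5)·b = +0.09
  (-95)·a + 40·b = +0.25
Eliminate b (×40 and ×(-5), subtract): -1075·a = 4.850 → a = ∂h/∂x = -0.004512
Back-substitute: b = ∂h/∂y = -0.004465.
h(200, 135) = 170.52 + (-0.004512)·(90) + (-0.004465)·(65) = 170.52 -0.406 -0.290 = 169.824 m.

169.8 m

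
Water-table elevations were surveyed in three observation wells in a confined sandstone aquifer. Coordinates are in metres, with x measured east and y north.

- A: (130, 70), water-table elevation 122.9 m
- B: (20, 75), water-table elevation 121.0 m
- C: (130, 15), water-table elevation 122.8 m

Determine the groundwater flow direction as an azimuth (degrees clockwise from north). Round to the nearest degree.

264°

Three-point gradient (reference A): Δ to B = (-110, 5, -1.9), Δ to C = (0, -55, -0.1).
∂h/∂x = +0.01736, ∂h/∂y = +0.001818 (det = 6050).
Flow direction (−∇h) has components (-0.01736 E, -0.001818 N).
Azimuth = atan2(E, N) = atan2(-0.01736, -0.001818) = 264.0° ≈ 264°.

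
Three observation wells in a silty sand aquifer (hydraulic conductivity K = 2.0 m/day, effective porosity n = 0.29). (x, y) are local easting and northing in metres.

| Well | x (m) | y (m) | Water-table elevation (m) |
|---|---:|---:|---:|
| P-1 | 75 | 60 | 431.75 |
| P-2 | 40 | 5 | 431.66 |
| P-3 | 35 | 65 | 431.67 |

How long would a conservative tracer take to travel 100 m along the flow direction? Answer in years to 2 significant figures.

19 years

With h = a·x + b·y + c and P-1 as origin, the differences give:
  (-35)·a + (-55)·b = -0.09
  (-40)·a + 5·b = -0.08
Eliminate b (×5 and ×(-55), subtract): -2375·a = -4.850 → a = ∂h/∂x = +0.002042
Back-substitute: b = ∂h/∂y = +0.0003368.
|∇h| = √(0.002042² + 0.0003368²) = 0.00207
Seepage velocity v = K·i/n = 2.0 × 0.00207 / 0.29 = 0.01428 m/day.
t = 100 / 0.01428 = 7003 days = 19.2 years.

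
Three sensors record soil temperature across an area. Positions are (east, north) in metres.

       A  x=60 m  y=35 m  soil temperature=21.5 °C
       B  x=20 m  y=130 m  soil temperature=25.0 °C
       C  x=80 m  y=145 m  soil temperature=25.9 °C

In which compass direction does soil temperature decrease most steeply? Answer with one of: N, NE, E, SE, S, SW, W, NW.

S

Taking A as reference: B−A = (-40, 95, +3.5); C−A = (20, 110, +4.4).
Solve a·Δx + b·Δy = ΔT: det = (-40)·110 − 20·95 = -6300.
∂T/∂x = [(+3.5)·110 − (+4.4)·95] / -6300 = +0.005238
∂T/∂y = [(-40)·(+4.4) − 20·(+3.5)] / -6300 = +0.03905
Steepest decrease is along −∇f = (-0.005238 E, -0.03905 N) → south.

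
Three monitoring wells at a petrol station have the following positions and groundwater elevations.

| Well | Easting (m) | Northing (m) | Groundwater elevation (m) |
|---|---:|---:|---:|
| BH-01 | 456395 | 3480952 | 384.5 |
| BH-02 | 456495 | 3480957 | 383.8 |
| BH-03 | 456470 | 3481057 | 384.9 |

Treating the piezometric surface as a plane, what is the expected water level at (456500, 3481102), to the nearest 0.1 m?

Taking BH-01 as reference: BH-02−BH-01 = (100, 5, -0.7); BH-03−BH-01 = (75, 105, +0.4).
Solve a·Δx + b·Δy = Δh: det = 100·105 − 75·5 = 10125.
∂h/∂x = [(-0.7)·105 − (+0.4)·5] / 10125 = -0.007457
∂h/∂y = [100·(+0.4) − 75·(-0.7)] / 10125 = +0.009136
h(456500, 3481102) = 384.5 + (-0.007457)·(105) + (+0.009136)·(150) = 384.5 -0.783 +1.370 = 385.087 m.

385.1 m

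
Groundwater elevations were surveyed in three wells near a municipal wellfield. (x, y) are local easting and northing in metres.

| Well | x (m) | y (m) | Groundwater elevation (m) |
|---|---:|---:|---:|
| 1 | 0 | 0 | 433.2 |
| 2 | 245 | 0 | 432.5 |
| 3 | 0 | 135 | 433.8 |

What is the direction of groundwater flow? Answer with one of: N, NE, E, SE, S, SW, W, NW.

∂h/∂x = (432.5 − 433.2) / (245 − 0) = -0.002857
∂h/∂y = (433.8 − 433.2) / (135 − 0) = +0.004444
Flow = −∇h = (+0.002857 east, -0.004444 north), which points southeast.

SE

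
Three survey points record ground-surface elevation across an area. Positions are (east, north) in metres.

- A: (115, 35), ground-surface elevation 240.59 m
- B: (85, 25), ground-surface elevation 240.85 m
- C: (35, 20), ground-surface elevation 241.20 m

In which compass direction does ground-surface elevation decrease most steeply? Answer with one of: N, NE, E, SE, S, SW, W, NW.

With z = a·x + b·y + c and A as origin, the differences give:
  (-30)·a + (-10)·b = +0.26
  (-80)·a + (-15)·b = +0.61
Eliminate b (×(-15) and ×(-10), subtract): -350·a = 2.200 → a = ∂z/∂x = -0.006286
Back-substitute: b = ∂z/∂y = -0.007143.
Steepest decrease is along −∇f = (+0.006286 E, +0.007143 N) → northeast.

NE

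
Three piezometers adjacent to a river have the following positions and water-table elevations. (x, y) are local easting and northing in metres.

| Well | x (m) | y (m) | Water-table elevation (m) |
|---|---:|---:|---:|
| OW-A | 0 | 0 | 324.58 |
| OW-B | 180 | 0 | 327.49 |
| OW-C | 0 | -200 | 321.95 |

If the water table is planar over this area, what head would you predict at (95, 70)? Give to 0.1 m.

∂h/∂x = (327.49 − 324.58) / (180 − 0) = +0.01617
∂h/∂y = (321.95 − 324.58) / (-200 − 0) = +0.01315
h(95, 70) = 324.58 + (+0.01617)·(95) + (+0.01315)·(70) = 324.58 +1.536 +0.920 = 327.036 m.

327.0 m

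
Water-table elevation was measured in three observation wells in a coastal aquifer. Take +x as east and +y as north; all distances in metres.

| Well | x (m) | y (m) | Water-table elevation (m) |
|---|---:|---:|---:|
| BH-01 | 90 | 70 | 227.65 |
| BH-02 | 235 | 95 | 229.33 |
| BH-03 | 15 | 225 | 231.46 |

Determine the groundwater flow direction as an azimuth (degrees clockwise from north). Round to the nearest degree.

Taking BH-01 as reference: BH-02−BH-01 = (145, 25, +1.68); BH-03−BH-01 = (-75, 155, +3.81).
Solve a·Δx + b·Δy = Δh: det = 145·155 − (-75)·25 = 24350.
∂h/∂x = [(+1.68)·155 − (+3.81)·25] / 24350 = +0.006782
∂h/∂y = [145·(+3.81) − (-75)·(+1.68)] / 24350 = +0.02786
Flow direction (−∇h) has components (-0.006782 E, -0.02786 N).
Azimuth = atan2(E, N) = atan2(-0.006782, -0.02786) = 193.7° ≈ 194°.

194°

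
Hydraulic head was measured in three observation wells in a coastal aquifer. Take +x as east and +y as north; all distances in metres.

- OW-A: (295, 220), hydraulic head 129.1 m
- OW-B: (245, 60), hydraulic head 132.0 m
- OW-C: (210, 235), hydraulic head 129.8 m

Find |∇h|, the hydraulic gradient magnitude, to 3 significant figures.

With h = a·x + b·y + c and OW-A as origin, the differences give:
  (-50)·a + (-160)·b = +2.9
  (-85)·a + 15·b = +0.7
Eliminate b (×15 and ×(-160), subtract): -14350·a = 155.50 → a = ∂h/∂x = -0.01084
Back-substitute: b = ∂h/∂y = -0.01474.
|∇h| = √(-0.01084² + -0.01474²) = 0.0183

0.0183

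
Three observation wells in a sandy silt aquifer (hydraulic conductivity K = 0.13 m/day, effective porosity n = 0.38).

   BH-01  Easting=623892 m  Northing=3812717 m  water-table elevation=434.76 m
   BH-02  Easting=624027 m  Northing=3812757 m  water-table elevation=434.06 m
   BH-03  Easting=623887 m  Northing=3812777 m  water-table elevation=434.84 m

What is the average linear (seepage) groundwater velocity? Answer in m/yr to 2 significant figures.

Taking BH-01 as reference: BH-02−BH-01 = (135, 40, -0.70); BH-03−BH-01 = (-5, 60, +0.08).
Determinant of the coordinate differences = 135·60 − (-5)·40 = 8300.
∂h/∂x = [(-0.70)·60 − (+0.08)·40] / 8300 = -0.005446
∂h/∂y = [135·(+0.08) − (-5)·(-0.70)] / 8300 = +0.0008795
|∇h| = √(-0.005446² + 0.0008795²) = 0.005517
Seepage velocity v = K·i/n = 0.13 × 0.005517 / 0.38 = 0.001887 m/day = 0.6892 m/yr.

0.69 m/yr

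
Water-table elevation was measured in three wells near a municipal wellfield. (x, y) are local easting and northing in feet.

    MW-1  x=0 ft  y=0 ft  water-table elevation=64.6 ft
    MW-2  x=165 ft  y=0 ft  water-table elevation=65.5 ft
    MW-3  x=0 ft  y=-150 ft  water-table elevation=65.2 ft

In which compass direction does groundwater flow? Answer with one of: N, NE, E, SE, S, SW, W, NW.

∂h/∂x = (65.5 − 64.6) / (165 − 0) = +0.005455
∂h/∂y = (65.2 − 64.6) / (-150 − 0) = -0.004000
Flow = −∇h = (-0.005455 east, +0.004000 north), which points northwest.

NW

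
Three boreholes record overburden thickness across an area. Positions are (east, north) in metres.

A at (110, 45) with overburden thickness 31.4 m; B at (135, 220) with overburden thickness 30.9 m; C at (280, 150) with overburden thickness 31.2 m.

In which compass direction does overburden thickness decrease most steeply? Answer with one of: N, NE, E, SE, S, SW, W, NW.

N

Taking A as reference: B−A = (25, 175, -0.5); C−A = (170, 105, -0.2).
Determinant of the coordinate differences = 25·105 − 170·175 = -27125.
∂d/∂x = [(-0.5)·105 − (-0.2)·175] / -27125 = +0.0006452
∂d/∂y = [25·(-0.2) − 170·(-0.5)] / -27125 = -0.002949
Steepest decrease is along −∇f = (-0.0006452 E, +0.002949 N) → north.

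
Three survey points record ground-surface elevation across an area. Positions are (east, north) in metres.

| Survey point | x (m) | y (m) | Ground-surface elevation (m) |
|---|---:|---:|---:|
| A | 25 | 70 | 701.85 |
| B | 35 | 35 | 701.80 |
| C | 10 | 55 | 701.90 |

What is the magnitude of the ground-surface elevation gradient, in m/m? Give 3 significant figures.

Differences from A: to B (Δx, Δy, Δh) = (10, -35, -0.05); to C = (-15, -15, +0.05).
Determinant of the coordinate differences = 10·(-15) − (-15)·(-35) = -675.
∂z/∂x = [(-0.05)·(-15) − (+0.05)·(-35)] / -675 = -0.003704
∂z/∂y = [10·(+0.05) − (-15)·(-0.05)] / -675 = +0.0003704
|∇f| = √(-0.003704² + 0.0003704²) = 0.003722 m/m

0.00372 m/m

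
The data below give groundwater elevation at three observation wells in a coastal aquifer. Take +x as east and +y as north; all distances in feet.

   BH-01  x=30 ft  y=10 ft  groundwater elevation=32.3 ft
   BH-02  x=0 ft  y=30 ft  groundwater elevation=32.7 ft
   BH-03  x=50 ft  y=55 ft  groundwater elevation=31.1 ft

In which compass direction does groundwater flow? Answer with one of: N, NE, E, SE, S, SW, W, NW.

NE

With h = a·x + b·y + c and BH-01 as origin, the differences give:
  (-30)·a + 20·b = +0.4
  20·a + 45·b = -1.2
Eliminate b (×45 and ×20, subtract): -1750·a = 42.00 → a = ∂h/∂x = -0.02400
Back-substitute: b = ∂h/∂y = -0.01600.
Flow = −∇h = (+0.02400 east, +0.01600 north), which points northeast.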